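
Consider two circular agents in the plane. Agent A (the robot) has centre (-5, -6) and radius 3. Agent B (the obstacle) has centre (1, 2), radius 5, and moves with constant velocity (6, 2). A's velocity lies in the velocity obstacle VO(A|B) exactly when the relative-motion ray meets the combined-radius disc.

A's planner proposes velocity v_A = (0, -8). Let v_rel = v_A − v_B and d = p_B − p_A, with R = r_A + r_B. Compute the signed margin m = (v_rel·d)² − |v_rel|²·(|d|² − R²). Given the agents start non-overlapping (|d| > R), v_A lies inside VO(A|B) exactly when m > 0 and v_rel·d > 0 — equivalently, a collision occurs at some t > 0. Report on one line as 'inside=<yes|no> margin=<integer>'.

d = (6, 8),  |d|² = 100;  R = 3+5 = 8,  c = 100−8² = 36
v_rel = (-6, -10),  |v_rel|² = 136;  v_rel·d = (-6)·(6) + (-10)·(8) = -116
136·t² + 232·t + 36 = 0  ⇒  m = (-116)² − 136·36 = 8560
m = 8560 > 0,  v_rel·d = -116 < 0  ⇒  outside

inside=no margin=8560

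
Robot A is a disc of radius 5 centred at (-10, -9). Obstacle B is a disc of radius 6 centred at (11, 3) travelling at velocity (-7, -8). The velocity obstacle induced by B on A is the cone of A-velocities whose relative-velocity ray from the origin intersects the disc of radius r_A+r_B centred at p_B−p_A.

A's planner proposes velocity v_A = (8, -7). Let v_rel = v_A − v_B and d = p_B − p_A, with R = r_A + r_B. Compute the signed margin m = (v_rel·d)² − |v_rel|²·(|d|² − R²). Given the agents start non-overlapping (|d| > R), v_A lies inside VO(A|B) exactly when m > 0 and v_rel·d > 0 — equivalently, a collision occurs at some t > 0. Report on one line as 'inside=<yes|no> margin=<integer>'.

d = (21, 12),  |d|² = 585;  R = 5+6 = 11,  c = 585−11² = 464
v_rel = (15, 1),  |v_rel|² = 226;  v_rel·d = (15)·(21) + (1)·(12) = 327
226·t² − 654·t + 464 = 0  ⇒  m = 327² − 226·464 = 2065
m = 2065 > 0,  v_rel·d = 327 > 0  ⇒  inside

inside=yes margin=2065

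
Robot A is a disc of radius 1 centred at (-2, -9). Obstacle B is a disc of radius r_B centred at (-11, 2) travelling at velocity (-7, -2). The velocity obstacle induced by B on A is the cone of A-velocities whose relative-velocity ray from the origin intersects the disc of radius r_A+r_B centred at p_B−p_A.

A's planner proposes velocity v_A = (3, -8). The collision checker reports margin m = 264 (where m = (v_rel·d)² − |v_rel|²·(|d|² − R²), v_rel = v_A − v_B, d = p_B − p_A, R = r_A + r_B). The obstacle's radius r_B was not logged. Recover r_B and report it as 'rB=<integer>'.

m = 264
d = (-9, 11);  v_rel = (10, -6),  |v_rel|² = 136
v_rel×d = (10)·(11) − (-6)·(-9) = 56
since m = R²·136 − 56²:  R² = (3136 + 264) / 136 = 25
R = √25 = 5  ⇒  r_B = 5 − 1 = 4

rB=4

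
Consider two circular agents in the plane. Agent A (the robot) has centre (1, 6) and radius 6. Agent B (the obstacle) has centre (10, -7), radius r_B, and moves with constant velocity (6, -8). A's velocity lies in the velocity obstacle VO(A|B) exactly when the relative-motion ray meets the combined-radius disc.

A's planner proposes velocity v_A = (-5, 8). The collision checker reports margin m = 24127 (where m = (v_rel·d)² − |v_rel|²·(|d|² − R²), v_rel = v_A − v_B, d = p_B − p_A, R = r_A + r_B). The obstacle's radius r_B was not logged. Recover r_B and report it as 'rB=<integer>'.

m = 24127
d = (9, -13);  v_rel = (-11, 16),  |v_rel|² = 377
v_rel×d = (-11)·(-13) − (16)·(9) = -1
since m = R²·377 − (-1)²:  R² = (1 + 24127) / 377 = 64
R = √64 = 8  ⇒  r_B = 8 − 6 = 2

rB=2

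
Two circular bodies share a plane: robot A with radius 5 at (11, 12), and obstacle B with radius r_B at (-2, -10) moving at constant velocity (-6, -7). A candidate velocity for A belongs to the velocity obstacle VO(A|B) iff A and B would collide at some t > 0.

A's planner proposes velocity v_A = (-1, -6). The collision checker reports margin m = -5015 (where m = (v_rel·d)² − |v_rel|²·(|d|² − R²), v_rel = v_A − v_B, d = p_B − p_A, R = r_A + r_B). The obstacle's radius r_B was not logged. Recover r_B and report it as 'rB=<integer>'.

m = -5015
d = (-13, -22);  v_rel = (5, 1),  |v_rel|² = 26
v_rel×d = (5)·(-22) − (1)·(-13) = -97
since m = R²·26 − (-97)²:  R² = (9409 + -5015) / 26 = 169
R = √169 = 13  ⇒  r_B = 13 − 5 = 8

rB=8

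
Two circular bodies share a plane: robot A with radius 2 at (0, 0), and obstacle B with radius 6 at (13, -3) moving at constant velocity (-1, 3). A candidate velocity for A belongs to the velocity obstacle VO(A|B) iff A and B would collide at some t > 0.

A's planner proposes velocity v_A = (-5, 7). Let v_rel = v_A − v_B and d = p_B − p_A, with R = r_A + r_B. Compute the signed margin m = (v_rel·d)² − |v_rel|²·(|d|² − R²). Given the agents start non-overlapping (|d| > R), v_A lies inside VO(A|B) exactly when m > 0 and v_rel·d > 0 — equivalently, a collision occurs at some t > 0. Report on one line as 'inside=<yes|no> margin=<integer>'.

d = (13, -3),  |d|² = 178;  R = 2+6 = 8,  c = 178−8² = 114
v_rel = (-4, 4),  |v_rel|² = 32;  v_rel·d = (-4)·(13) + (4)·(-3) = -64
32·t² + 128·t + 114 = 0  ⇒  m = (-64)² − 32·114 = 448
m = 448 > 0,  v_rel·d = -64 < 0  ⇒  outside

inside=no margin=448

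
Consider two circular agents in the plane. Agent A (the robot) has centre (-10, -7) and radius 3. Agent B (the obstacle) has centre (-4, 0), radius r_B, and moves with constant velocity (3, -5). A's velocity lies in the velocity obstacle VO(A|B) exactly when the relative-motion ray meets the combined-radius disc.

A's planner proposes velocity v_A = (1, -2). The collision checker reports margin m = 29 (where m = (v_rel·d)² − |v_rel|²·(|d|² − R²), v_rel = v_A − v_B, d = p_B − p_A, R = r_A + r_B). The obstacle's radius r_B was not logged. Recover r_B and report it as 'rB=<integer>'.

m = 29
d = (6, 7);  v_rel = (-2, 3),  |v_rel|² = 13
v_rel×d = (-2)·(7) − (3)·(6) = -32
since m = R²·13 − (-32)²:  R² = (1024 + 29) / 13 = 81
R = √81 = 9  ⇒  r_B = 9 − 3 = 6

rB=6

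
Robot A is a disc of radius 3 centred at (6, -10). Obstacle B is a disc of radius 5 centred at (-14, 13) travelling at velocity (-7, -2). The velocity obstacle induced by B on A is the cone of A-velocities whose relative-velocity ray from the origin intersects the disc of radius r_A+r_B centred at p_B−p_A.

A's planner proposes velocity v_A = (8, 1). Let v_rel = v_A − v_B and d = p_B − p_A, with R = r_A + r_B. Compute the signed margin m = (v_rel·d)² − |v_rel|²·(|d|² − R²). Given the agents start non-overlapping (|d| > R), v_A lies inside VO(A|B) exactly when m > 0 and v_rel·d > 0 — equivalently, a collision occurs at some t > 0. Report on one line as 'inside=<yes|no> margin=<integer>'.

d = (-20, 23),  |d|² = 929;  R = 3+5 = 8,  c = 929−8² = 865
v_rel = (15, 3),  |v_rel|² = 234;  v_rel·d = (15)·(-20) + (3)·(23) = -231
234·t² + 462·t + 865 = 0  ⇒  m = (-231)² − 234·865 = -149049
m = -149049 < 0,  v_rel·d = -231 < 0  ⇒  outside

inside=no margin=-149049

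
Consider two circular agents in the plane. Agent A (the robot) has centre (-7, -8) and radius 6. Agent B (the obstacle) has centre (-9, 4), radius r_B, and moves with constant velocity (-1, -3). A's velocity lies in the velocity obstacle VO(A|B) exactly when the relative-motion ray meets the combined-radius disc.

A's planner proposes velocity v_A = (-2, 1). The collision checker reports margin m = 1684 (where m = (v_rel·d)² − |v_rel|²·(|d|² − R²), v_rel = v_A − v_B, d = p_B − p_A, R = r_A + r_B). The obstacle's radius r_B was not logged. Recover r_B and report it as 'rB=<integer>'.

m = 1684
d = (-2, 12);  v_rel = (-1, 4),  |v_rel|² = 17
v_rel×d = (-1)·(12) − (4)·(-2) = -4
since m = R²·17 − (-4)²:  R² = (16 + 1684) / 17 = 100
R = √100 = 10  ⇒  r_B = 10 − 6 = 4

rB=4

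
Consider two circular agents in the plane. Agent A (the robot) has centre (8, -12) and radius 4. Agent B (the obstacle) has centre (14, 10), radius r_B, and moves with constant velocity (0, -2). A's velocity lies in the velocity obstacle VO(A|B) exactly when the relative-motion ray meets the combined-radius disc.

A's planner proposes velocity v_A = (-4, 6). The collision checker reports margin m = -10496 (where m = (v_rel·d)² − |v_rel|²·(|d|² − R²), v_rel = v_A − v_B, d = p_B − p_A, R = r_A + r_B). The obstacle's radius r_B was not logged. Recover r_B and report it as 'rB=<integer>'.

m = -10496
d = (6, 22);  v_rel = (-4, 8),  |v_rel|² = 80
v_rel×d = (-4)·(22) − (8)·(6) = -136
since m = R²·80 − (-136)²:  R² = (18496 + -10496) / 80 = 100
R = √100 = 10  ⇒  r_B = 10 − 4 = 6

rB=6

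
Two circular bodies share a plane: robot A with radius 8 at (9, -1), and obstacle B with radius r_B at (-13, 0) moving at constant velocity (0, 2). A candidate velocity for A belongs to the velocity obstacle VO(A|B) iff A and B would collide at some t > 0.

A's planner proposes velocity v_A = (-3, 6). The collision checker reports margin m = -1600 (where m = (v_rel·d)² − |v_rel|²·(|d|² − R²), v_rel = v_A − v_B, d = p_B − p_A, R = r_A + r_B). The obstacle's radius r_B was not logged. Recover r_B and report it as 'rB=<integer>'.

m = -1600
d = (-22, 1);  v_rel = (-3, 4),  |v_rel|² = 25
v_rel×d = (-3)·(1) − (4)·(-22) = 85
since m = R²·25 − 85²:  R² = (7225 + -1600) / 25 = 225
R = √225 = 15  ⇒  r_B = 15 − 8 = 7

rB=7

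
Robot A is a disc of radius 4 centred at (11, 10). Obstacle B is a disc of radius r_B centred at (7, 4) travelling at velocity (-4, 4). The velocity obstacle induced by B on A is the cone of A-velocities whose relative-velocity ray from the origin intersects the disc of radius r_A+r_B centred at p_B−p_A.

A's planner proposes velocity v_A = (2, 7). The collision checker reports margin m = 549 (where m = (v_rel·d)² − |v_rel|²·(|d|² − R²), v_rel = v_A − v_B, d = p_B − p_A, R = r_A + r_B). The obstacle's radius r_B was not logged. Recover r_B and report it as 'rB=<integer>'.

m = 549
d = (-4, -6);  v_rel = (6, 3),  |v_rel|² = 45
v_rel×d = (6)·(-6) − (3)·(-4) = -24
since m = R²·45 − (-24)²:  R² = (576 + 549) / 45 = 25
R = √25 = 5  ⇒  r_B = 5 − 4 = 1

rB=1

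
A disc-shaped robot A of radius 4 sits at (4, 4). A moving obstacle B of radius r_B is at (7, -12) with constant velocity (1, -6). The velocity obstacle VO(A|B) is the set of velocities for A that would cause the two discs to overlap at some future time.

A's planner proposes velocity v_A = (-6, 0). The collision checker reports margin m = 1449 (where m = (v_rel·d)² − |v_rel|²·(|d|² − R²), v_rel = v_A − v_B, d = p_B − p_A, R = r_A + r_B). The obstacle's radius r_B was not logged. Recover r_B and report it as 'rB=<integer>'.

m = 1449
d = (3, -16);  v_rel = (-7, 6),  |v_rel|² = 85
v_rel×d = (-7)·(-16) − (6)·(3) = 94
since m = R²·85 − 94²:  R² = (8836 + 1449) / 85 = 121
R = √121 = 11  ⇒  r_B = 11 − 4 = 7

rB=7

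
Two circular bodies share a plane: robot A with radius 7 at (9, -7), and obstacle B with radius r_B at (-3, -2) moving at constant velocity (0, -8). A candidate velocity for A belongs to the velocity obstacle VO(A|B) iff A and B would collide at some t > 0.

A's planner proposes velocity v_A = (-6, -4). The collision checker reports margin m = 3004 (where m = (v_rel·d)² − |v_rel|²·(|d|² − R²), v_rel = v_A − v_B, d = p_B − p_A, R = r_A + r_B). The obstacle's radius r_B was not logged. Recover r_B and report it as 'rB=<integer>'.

m = 3004
d = (-12, 5);  v_rel = (-6, 4),  |v_rel|² = 52
v_rel×d = (-6)·(5) − (4)·(-12) = 18
since m = R²·52 − 18²:  R² = (324 + 3004) / 52 = 64
R = √64 = 8  ⇒  r_B = 8 − 7 = 1

rB=1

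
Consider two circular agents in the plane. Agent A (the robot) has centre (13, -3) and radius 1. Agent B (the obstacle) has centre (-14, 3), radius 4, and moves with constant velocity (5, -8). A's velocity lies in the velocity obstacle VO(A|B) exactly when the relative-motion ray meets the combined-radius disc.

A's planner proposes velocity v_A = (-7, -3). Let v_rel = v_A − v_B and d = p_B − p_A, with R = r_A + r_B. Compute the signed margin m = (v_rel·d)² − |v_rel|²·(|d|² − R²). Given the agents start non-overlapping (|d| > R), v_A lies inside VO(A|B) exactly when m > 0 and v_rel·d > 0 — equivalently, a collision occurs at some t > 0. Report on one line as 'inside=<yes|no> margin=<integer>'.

d = (-27, 6),  |d|² = 765;  R = 1+4 = 5,  c = 765−5² = 740
v_rel = (-12, 5),  |v_rel|² = 169;  v_rel·d = (-12)·(-27) + (5)·(6) = 354
169·t² − 708·t + 740 = 0  ⇒  m = 354² − 169·740 = 256
m = 256 > 0,  v_rel·d = 354 > 0  ⇒  inside

inside=yes margin=256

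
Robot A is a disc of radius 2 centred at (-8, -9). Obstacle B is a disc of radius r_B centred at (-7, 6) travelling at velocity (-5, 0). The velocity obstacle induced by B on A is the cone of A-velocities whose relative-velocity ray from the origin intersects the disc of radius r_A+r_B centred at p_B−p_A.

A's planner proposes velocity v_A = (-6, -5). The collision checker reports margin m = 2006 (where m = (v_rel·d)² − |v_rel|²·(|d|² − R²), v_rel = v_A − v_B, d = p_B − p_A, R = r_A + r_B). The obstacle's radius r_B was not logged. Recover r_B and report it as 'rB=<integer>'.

m = 2006
d = (1, 15);  v_rel = (-1, -5),  |v_rel|² = 26
v_rel×d = (-1)·(15) − (-5)·(1) = -10
since m = R²·26 − (-10)²:  R² = (100 + 2006) / 26 = 81
R = √81 = 9  ⇒  r_B = 9 − 2 = 7

rB=7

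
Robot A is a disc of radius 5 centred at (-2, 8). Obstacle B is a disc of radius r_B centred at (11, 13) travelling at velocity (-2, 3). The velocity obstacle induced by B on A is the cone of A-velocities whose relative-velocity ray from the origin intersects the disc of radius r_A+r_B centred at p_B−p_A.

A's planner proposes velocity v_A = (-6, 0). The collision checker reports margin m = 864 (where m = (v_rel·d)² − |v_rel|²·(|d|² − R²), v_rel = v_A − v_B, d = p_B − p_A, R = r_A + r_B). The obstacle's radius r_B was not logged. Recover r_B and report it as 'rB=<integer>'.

m = 864
d = (13, 5);  v_rel = (-4, -3),  |v_rel|² = 25
v_rel×d = (-4)·(5) − (-3)·(13) = 19
since m = R²·25 − 19²:  R² = (361 + 864) / 25 = 49
R = √49 = 7  ⇒  r_B = 7 − 5 = 2

rB=2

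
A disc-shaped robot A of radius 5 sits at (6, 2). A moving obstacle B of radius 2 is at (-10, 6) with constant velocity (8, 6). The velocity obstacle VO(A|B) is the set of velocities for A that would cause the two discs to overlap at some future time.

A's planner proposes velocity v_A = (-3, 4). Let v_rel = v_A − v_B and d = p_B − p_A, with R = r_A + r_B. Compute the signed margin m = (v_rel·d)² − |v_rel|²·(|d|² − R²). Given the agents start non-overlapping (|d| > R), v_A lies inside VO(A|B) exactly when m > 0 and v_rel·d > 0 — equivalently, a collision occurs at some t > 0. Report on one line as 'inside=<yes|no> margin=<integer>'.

d = (-16, 4),  |d|² = 272;  R = 5+2 = 7,  c = 272−7² = 223
v_rel = (-11, -2),  |v_rel|² = 125;  v_rel·d = (-11)·(-16) + (-2)·(4) = 168
125·t² − 336·t + 223 = 0  ⇒  m = 168² − 125·223 = 349
m = 349 > 0,  v_rel·d = 168 > 0  ⇒  inside

inside=yes margin=349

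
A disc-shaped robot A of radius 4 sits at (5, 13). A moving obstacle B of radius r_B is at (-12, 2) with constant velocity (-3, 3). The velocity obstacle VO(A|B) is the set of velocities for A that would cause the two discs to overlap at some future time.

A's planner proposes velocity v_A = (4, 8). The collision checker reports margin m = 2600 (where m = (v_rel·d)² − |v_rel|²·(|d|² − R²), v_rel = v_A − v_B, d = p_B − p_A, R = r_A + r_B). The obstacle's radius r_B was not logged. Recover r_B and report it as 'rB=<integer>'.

m = 2600
d = (-17, -11);  v_rel = (7, 5),  |v_rel|² = 74
v_rel×d = (7)·(-11) − (5)·(-17) = 8
since m = R²·74 − 8²:  R² = (64 + 2600) / 74 = 36
R = √36 = 6  ⇒  r_B = 6 − 4 = 2

rB=2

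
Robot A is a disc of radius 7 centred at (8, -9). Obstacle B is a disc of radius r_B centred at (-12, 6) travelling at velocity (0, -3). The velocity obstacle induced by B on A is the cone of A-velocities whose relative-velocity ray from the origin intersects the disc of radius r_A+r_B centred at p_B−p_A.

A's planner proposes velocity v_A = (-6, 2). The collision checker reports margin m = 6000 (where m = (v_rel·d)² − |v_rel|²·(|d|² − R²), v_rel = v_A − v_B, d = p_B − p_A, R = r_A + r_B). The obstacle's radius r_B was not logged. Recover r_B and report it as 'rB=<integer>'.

m = 6000
d = (-20, 15);  v_rel = (-6, 5),  |v_rel|² = 61
v_rel×d = (-6)·(15) − (5)·(-20) = 10
since m = R²·61 − 10²:  R² = (100 + 6000) / 61 = 100
R = √100 = 10  ⇒  r_B = 10 − 7 = 3

rB=3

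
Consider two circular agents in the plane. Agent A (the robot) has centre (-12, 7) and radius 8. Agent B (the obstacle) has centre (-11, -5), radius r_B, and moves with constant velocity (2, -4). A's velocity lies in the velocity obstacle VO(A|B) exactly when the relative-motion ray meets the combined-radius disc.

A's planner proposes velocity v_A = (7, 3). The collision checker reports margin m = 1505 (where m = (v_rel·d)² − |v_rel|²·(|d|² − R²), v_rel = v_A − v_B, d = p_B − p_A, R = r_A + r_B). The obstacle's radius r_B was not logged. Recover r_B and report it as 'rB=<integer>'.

m = 1505
d = (1, -12);  v_rel = (5, 7),  |v_rel|² = 74
v_rel×d = (5)·(-12) − (7)·(1) = -67
since m = R²·74 − (-67)²:  R² = (4489 + 1505) / 74 = 81
R = √81 = 9  ⇒  r_B = 9 − 8 = 1

rB=1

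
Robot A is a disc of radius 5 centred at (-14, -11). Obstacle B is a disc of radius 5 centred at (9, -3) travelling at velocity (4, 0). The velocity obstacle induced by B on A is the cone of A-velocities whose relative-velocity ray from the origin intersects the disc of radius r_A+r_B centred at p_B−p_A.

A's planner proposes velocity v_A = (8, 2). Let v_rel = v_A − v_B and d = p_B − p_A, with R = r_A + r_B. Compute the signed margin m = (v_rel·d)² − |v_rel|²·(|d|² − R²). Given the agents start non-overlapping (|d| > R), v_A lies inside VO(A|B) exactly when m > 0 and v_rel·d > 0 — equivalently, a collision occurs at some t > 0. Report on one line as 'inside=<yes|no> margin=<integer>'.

d = (23, 8),  |d|² = 593;  R = 5+5 = 10,  c = 593−10² = 493
v_rel = (4, 2),  |v_rel|² = 20;  v_rel·d = (4)·(23) + (2)·(8) = 108
20·t² − 216·t + 493 = 0  ⇒  m = 108² − 20·493 = 1804
m = 1804 > 0,  v_rel·d = 108 > 0  ⇒  inside

inside=yes margin=1804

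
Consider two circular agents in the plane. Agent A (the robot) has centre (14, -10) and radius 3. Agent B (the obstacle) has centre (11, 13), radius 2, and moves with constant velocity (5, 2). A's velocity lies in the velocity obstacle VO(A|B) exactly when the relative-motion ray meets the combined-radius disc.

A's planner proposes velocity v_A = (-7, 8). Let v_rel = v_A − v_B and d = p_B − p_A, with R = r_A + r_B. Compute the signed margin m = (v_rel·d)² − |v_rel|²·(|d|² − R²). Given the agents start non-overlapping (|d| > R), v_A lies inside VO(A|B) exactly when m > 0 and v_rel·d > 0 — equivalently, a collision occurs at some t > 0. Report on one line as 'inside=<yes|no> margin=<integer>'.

d = (-3, 23),  |d|² = 538;  R = 3+2 = 5,  c = 538−5² = 513
v_rel = (-12, 6),  |v_rel|² = 180;  v_rel·d = (-12)·(-3) + (6)·(23) = 174
180·t² − 348·t + 513 = 0  ⇒  m = 174² − 180·513 = -62064
m = -62064 < 0,  v_rel·d = 174 > 0  ⇒  outside

inside=no margin=-62064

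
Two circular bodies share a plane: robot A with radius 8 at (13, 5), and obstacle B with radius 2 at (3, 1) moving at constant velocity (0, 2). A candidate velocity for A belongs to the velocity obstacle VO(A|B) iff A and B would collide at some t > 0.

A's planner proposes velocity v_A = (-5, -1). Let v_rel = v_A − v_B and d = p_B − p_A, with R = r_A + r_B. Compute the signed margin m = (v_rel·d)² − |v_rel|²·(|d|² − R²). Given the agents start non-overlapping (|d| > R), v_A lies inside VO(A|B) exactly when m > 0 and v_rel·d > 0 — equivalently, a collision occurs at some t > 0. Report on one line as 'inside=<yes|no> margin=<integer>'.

d = (-10, -4),  |d|² = 116;  R = 8+2 = 10,  c = 116−10² = 16
v_rel = (-5, -3),  |v_rel|² = 34;  v_rel·d = (-5)·(-10) + (-3)·(-4) = 62
34·t² − 124·t + 16 = 0  ⇒  m = 62² − 34·16 = 3300
m = 3300 > 0,  v_rel·d = 62 > 0  ⇒  inside

inside=yes margin=3300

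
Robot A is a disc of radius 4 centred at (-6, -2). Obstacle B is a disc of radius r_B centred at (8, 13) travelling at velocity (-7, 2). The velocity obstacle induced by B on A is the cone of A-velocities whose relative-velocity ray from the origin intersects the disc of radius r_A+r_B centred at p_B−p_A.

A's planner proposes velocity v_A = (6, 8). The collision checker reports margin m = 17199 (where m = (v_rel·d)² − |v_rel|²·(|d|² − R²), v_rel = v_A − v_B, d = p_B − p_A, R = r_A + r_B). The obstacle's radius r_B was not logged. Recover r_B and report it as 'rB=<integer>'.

m = 17199
d = (14, 15);  v_rel = (13, 6),  |v_rel|² = 205
v_rel×d = (13)·(15) − (6)·(14) = 111
since m = R²·205 − 111²:  R² = (12321 + 17199) / 205 = 144
R = √144 = 12  ⇒  r_B = 12 − 4 = 8

rB=8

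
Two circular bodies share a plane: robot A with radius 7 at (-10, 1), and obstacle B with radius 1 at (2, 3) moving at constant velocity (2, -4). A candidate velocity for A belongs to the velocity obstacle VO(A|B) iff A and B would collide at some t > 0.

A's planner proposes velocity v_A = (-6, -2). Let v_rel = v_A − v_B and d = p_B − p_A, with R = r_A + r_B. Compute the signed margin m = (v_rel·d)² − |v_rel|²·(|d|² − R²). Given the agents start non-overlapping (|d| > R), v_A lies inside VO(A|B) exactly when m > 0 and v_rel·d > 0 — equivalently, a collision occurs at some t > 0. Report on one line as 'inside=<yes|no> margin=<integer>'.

d = (12, 2),  |d|² = 148;  R = 7+1 = 8,  c = 148−8² = 84
v_rel = (-8, 2),  |v_rel|² = 68;  v_rel·d = (-8)·(12) + (2)·(2) = -92
68·t² + 184·t + 84 = 0  ⇒  m = (-92)² − 68·84 = 2752
m = 2752 > 0,  v_rel·d = -92 < 0  ⇒  outside

inside=no margin=2752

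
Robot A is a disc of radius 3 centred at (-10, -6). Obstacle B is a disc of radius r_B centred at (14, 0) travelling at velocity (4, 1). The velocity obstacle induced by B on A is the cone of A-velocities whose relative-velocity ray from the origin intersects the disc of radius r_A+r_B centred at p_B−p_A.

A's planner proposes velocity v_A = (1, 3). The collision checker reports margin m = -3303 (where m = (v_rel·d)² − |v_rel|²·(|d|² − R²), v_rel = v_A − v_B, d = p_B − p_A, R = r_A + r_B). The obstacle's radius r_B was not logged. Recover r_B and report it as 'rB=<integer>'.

m = -3303
d = (24, 6);  v_rel = (-3, 2),  |v_rel|² = 13
v_rel×d = (-3)·(6) − (2)·(24) = -66
since m = R²·13 − (-66)²:  R² = (4356 + -3303) / 13 = 81
R = √81 = 9  ⇒  r_B = 9 − 3 = 6

rB=6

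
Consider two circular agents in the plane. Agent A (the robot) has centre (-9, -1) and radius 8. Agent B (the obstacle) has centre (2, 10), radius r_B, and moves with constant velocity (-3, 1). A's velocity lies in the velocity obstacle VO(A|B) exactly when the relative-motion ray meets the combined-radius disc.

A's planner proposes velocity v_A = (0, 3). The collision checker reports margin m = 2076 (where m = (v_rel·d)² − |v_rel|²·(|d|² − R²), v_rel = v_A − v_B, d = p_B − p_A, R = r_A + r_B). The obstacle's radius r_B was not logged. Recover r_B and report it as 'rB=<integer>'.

m = 2076
d = (11, 11);  v_rel = (3, 2),  |v_rel|² = 13
v_rel×d = (3)·(11) − (2)·(11) = 11
since m = R²·13 − 11²:  R² = (121 + 2076) / 13 = 169
R = √169 = 13  ⇒  r_B = 13 − 8 = 5

rB=5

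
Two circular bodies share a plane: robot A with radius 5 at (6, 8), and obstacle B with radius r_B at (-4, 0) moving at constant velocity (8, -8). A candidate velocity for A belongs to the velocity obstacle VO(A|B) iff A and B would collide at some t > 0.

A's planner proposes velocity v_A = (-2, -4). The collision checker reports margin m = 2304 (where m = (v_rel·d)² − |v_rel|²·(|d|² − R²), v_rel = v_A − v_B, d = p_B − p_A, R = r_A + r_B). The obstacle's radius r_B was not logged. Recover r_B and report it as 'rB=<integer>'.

m = 2304
d = (-10, -8);  v_rel = (-10, 4),  |v_rel|² = 116
v_rel×d = (-10)·(-8) − (4)·(-10) = 120
since m = R²·116 − 120²:  R² = (14400 + 2304) / 116 = 144
R = √144 = 12  ⇒  r_B = 12 − 5 = 7

rB=7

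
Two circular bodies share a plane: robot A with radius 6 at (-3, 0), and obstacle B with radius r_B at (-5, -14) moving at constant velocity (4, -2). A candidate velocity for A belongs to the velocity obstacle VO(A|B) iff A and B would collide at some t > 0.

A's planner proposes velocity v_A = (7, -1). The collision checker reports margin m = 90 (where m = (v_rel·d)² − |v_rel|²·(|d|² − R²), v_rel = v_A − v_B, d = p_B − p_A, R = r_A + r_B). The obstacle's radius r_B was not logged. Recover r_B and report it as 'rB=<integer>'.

m = 90
d = (-2, -14);  v_rel = (3, 1),  |v_rel|² = 10
v_rel×d = (3)·(-14) − (1)·(-2) = -40
since m = R²·10 − (-40)²:  R² = (1600 + 90) / 10 = 169
R = √169 = 13  ⇒  r_B = 13 − 6 = 7

rB=7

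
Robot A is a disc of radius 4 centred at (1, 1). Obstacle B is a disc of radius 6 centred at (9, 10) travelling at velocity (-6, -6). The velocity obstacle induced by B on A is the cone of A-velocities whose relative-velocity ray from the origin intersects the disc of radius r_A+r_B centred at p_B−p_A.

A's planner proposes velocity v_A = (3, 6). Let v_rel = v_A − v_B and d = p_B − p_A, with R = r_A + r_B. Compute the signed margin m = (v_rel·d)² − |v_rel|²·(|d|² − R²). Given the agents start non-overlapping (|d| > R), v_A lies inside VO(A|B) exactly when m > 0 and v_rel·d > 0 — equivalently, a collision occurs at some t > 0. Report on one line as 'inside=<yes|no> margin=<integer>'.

d = (8, 9),  |d|² = 145;  R = 4+6 = 10,  c = 145−10² = 45
v_rel = (9, 12),  |v_rel|² = 225;  v_rel·d = (9)·(8) + (12)·(9) = 180
225·t² − 360·t + 45 = 0  ⇒  m = 180² − 225·45 = 22275
m = 22275 > 0,  v_rel·d = 180 > 0  ⇒  inside

inside=yes margin=22275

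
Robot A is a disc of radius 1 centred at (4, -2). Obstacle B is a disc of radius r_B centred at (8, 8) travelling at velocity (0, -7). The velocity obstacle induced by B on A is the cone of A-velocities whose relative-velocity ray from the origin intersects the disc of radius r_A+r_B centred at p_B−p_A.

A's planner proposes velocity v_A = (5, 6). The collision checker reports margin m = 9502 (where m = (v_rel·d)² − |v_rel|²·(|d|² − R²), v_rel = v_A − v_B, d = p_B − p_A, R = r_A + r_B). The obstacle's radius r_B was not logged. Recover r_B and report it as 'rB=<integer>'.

m = 9502
d = (4, 10);  v_rel = (5, 13),  |v_rel|² = 194
v_rel×d = (5)·(10) − (13)·(4) = -2
since m = R²·194 − (-2)²:  R² = (4 + 9502) / 194 = 49
R = √49 = 7  ⇒  r_B = 7 − 1 = 6

rB=6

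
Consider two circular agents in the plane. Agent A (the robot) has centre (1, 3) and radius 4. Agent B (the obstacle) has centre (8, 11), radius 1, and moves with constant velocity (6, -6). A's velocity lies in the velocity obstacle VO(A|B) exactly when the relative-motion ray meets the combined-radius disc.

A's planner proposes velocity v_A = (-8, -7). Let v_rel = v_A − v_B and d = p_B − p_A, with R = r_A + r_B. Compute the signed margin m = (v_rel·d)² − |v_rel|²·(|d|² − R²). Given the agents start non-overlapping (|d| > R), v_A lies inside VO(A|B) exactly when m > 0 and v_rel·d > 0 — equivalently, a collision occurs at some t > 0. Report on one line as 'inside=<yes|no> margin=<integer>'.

d = (7, 8),  |d|² = 113;  R = 4+1 = 5,  c = 113−5² = 88
v_rel = (-14, -1),  |v_rel|² = 197;  v_rel·d = (-14)·(7) + (-1)·(8) = -106
197·t² + 212·t + 88 = 0  ⇒  m = (-106)² − 197·88 = -6100
m = -6100 < 0,  v_rel·d = -106 < 0  ⇒  outside

inside=no margin=-6100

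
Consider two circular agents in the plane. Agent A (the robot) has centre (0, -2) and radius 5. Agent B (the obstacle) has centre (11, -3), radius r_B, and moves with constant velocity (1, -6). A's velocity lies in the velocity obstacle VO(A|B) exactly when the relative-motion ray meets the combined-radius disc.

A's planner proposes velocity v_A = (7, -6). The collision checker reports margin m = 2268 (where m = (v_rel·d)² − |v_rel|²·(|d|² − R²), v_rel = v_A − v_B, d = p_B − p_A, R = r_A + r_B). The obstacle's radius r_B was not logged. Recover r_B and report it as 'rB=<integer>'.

m = 2268
d = (11, -1);  v_rel = (6, 0),  |v_rel|² = 36
v_rel×d = (6)·(-1) − (0)·(11) = -6
since m = R²·36 − (-6)²:  R² = (36 + 2268) / 36 = 64
R = √64 = 8  ⇒  r_B = 8 − 5 = 3

rB=3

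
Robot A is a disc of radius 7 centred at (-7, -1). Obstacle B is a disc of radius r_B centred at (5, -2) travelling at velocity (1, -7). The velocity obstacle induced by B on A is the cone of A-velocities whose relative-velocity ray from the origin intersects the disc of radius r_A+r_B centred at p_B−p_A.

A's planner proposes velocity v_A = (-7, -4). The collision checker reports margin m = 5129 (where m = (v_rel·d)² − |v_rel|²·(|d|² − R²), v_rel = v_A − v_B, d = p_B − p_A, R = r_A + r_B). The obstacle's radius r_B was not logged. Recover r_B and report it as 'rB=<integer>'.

m = 5129
d = (12, -1);  v_rel = (-8, 3),  |v_rel|² = 73
v_rel×d = (-8)·(-1) − (3)·(12) = -28
since m = R²·73 − (-28)²:  R² = (784 + 5129) / 73 = 81
R = √81 = 9  ⇒  r_B = 9 − 7 = 2

rB=2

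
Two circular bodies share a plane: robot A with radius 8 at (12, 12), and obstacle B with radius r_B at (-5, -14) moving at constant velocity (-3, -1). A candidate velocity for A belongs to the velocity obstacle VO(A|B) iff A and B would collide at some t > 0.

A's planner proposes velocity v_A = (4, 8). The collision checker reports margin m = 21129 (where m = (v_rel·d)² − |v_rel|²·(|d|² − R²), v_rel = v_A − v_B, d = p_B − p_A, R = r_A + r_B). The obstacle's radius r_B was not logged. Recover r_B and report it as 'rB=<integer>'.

m = 21129
d = (-17, -26);  v_rel = (7, 9),  |v_rel|² = 130
v_rel×d = (7)·(-26) − (9)·(-17) = -29
since m = R²·130 − (-29)²:  R² = (841 + 21129) / 130 = 169
R = √169 = 13  ⇒  r_B = 13 − 8 = 5

rB=5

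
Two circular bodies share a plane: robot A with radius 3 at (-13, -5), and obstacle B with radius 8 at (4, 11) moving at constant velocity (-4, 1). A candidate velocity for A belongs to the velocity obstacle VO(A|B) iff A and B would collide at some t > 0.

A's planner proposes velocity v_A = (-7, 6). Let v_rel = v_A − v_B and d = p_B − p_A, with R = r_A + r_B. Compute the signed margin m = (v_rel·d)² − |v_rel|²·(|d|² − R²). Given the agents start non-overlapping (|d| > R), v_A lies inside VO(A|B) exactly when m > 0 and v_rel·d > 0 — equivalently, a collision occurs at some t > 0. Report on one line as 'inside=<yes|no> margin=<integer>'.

d = (17, 16),  |d|² = 545;  R = 3+8 = 11,  c = 545−11² = 424
v_rel = (-3, 5),  |v_rel|² = 34;  v_rel·d = (-3)·(17) + (5)·(16) = 29
34·t² − 58·t + 424 = 0  ⇒  m = 29² − 34·424 = -13575
m = -13575 < 0,  v_rel·d = 29 > 0  ⇒  outside

inside=no margin=-13575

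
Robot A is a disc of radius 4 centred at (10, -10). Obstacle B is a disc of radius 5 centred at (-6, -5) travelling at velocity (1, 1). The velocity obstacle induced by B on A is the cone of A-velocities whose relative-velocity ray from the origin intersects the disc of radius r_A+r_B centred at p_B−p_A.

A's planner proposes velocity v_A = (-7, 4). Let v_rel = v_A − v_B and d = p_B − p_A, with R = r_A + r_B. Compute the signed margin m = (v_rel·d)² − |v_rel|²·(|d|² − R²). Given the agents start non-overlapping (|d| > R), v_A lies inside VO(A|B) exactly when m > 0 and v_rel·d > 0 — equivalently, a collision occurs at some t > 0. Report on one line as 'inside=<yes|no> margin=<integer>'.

d = (-16, 5),  |d|² = 281;  R = 4+5 = 9,  c = 281−9² = 200
v_rel = (-8, 3),  |v_rel|² = 73;  v_rel·d = (-8)·(-16) + (3)·(5) = 143
73·t² − 286·t + 200 = 0  ⇒  m = 143² − 73·200 = 5849
m = 5849 > 0,  v_rel·d = 143 > 0  ⇒  inside

inside=yes margin=5849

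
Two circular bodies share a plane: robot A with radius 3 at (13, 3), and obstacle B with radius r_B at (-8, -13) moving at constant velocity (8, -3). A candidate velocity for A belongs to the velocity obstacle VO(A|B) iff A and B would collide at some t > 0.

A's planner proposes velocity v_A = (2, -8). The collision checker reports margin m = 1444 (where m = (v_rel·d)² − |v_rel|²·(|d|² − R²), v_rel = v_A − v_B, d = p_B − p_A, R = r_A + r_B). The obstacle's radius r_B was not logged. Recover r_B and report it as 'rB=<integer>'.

m = 1444
d = (-21, -16);  v_rel = (-6, -5),  |v_rel|² = 61
v_rel×d = (-6)·(-16) − (-5)·(-21) = -9
since m = R²·61 − (-9)²:  R² = (81 + 1444) / 61 = 25
R = √25 = 5  ⇒  r_B = 5 − 3 = 2

rB=2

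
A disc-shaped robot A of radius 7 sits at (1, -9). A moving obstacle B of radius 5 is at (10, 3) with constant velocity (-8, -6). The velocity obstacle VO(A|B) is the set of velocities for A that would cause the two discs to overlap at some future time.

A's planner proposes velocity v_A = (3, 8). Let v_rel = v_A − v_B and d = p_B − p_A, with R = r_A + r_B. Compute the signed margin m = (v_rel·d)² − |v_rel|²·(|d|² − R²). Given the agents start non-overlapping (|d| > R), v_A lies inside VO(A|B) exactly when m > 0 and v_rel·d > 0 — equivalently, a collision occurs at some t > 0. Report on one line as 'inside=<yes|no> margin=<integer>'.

d = (9, 12),  |d|² = 225;  R = 7+5 = 12,  c = 225−12² = 81
v_rel = (11, 14),  |v_rel|² = 317;  v_rel·d = (11)·(9) + (14)·(12) = 267
317·t² − 534·t + 81 = 0  ⇒  m = 267² − 317·81 = 45612
m = 45612 > 0,  v_rel·d = 267 > 0  ⇒  inside

inside=yes margin=45612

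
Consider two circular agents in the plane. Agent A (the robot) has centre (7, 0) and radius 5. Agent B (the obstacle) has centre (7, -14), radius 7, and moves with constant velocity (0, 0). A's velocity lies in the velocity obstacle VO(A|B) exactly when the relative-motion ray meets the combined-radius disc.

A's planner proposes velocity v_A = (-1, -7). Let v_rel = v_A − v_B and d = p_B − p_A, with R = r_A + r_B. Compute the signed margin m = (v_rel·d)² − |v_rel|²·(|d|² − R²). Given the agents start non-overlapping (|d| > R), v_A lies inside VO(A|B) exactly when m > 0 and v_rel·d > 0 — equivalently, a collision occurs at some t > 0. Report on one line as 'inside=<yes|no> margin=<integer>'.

d = (0, -14),  |d|² = 196;  R = 5+7 = 12,  c = 196−12² = 52
v_rel = (-1, -7),  |v_rel|² = 50;  v_rel·d = (-1)·(0) + (-7)·(-14) = 98
50·t² − 196·t + 52 = 0  ⇒  m = 98² − 50·52 = 7004
m = 7004 > 0,  v_rel·d = 98 > 0  ⇒  inside

inside=yes margin=7004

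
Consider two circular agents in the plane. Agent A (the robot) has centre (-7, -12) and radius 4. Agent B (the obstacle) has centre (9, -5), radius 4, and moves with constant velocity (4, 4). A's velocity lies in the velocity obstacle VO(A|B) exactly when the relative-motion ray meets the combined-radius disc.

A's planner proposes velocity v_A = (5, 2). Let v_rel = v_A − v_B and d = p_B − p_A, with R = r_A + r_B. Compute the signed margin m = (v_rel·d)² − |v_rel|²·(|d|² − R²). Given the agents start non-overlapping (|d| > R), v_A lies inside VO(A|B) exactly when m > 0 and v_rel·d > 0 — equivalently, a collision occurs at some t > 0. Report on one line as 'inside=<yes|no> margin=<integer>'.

d = (16, 7),  |d|² = 305;  R = 4+4 = 8,  c = 305−8² = 241
v_rel = (1, -2),  |v_rel|² = 5;  v_rel·d = (1)·(16) + (-2)·(7) = 2
5·t² − 4·t + 241 = 0  ⇒  m = 2² − 5·241 = -1201
m = -1201 < 0,  v_rel·d = 2 > 0  ⇒  outside

inside=no margin=-1201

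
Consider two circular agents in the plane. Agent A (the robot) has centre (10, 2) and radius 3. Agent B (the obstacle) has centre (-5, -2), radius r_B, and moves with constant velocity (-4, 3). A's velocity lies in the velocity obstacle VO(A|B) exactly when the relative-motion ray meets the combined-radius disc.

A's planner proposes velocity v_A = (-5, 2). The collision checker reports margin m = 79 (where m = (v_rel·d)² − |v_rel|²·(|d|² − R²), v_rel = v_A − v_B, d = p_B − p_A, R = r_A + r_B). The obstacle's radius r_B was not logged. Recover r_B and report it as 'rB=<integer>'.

m = 79
d = (-15, -4);  v_rel = (-1, -1),  |v_rel|² = 2
v_rel×d = (-1)·(-4) − (-1)·(-15) = -11
since m = R²·2 − (-11)²:  R² = (121 + 79) / 2 = 100
R = √100 = 10  ⇒  r_B = 10 − 3 = 7

rB=7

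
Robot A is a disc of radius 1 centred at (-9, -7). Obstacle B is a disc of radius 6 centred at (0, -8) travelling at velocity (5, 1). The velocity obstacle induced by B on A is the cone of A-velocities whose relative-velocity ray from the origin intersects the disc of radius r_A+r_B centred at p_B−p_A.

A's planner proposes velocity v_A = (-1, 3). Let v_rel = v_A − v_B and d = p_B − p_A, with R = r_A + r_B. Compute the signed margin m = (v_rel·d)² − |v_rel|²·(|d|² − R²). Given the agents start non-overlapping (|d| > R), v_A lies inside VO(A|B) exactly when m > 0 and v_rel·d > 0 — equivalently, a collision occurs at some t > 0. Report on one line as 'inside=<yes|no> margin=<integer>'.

d = (9, -1),  |d|² = 82;  R = 1+6 = 7,  c = 82−7² = 33
v_rel = (-6, 2),  |v_rel|² = 40;  v_rel·d = (-6)·(9) + (2)·(-1) = -56
40·t² + 112·t + 33 = 0  ⇒  m = (-56)² − 40·33 = 1816
m = 1816 > 0,  v_rel·d = -56 < 0  ⇒  outside

inside=no margin=1816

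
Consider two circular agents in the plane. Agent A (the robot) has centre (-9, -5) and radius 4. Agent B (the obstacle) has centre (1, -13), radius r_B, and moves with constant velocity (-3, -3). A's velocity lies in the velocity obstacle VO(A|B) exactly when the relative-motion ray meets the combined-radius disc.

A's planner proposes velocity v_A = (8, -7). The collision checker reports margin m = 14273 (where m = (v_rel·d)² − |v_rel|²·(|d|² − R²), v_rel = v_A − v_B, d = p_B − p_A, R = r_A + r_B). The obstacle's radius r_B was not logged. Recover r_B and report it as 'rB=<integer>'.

m = 14273
d = (10, -8);  v_rel = (11, -4),  |v_rel|² = 137
v_rel×d = (11)·(-8) − (-4)·(10) = -48
since m = R²·137 − (-48)²:  R² = (2304 + 14273) / 137 = 121
R = √121 = 11  ⇒  r_B = 11 − 4 = 7

rB=7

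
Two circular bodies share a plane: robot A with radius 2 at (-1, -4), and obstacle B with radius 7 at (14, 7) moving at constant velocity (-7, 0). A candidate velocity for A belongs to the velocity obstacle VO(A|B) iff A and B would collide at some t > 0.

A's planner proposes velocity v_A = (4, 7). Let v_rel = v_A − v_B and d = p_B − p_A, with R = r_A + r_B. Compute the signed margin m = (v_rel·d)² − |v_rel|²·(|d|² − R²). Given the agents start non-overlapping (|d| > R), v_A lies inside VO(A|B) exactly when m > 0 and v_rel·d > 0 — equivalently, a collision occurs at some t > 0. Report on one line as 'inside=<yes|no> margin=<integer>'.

d = (15, 11),  |d|² = 346;  R = 2+7 = 9,  c = 346−9² = 265
v_rel = (11, 7),  |v_rel|² = 170;  v_rel·d = (11)·(15) + (7)·(11) = 242
170·t² − 484·t + 265 = 0  ⇒  m = 242² − 170·265 = 13514
m = 13514 > 0,  v_rel·d = 242 > 0  ⇒  inside

inside=yes margin=13514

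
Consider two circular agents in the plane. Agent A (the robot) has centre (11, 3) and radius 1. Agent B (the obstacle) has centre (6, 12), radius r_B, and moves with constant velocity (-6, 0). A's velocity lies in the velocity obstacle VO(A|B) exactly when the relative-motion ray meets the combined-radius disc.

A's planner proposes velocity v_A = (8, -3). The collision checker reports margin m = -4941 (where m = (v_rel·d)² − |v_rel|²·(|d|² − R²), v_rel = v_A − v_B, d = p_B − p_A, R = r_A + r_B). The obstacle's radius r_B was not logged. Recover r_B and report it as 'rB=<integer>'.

m = -4941
d = (-5, 9);  v_rel = (14, -3),  |v_rel|² = 205
v_rel×d = (14)·(9) − (-3)·(-5) = 111
since m = R²·205 − 111²:  R² = (12321 + -4941) / 205 = 36
R = √36 = 6  ⇒  r_B = 6 − 1 = 5

rB=5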